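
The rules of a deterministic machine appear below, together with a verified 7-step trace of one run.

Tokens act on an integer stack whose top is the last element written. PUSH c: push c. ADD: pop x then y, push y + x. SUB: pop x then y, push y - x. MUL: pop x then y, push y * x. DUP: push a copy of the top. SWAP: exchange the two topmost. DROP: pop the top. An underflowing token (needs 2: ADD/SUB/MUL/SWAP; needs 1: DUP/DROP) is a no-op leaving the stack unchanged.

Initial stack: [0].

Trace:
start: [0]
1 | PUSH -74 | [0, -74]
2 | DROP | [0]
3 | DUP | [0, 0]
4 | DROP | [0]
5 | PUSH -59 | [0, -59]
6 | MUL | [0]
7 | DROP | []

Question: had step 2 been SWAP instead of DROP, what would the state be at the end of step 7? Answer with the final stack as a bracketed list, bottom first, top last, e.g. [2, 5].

[-74]

(re-executing from step 2 with the substitution; state before step 2: [0, -74])
2 | SWAP | [-74, 0]
3 | DUP | [-74, 0, 0]
4 | DROP | [-74, 0]
5 | PUSH -59 | [-74, 0, -59]
6 | MUL | [-74, 0]
7 | DROP | [-74]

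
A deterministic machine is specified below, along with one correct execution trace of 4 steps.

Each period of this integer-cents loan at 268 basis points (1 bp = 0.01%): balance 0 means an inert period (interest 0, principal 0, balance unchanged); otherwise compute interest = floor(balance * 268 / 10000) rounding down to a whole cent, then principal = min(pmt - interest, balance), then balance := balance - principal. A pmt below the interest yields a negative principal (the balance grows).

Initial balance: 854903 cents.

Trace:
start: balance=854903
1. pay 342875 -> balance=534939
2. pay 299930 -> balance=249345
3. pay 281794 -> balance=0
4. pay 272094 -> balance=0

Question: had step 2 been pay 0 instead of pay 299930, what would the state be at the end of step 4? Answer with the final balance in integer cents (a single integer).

17669

(re-executing from step 2 with the substitution; state before step 2: balance=534939)
2. pay 0 -> balance=549275
3. pay 281794 -> balance=282201
4. pay 272094 -> balance=17669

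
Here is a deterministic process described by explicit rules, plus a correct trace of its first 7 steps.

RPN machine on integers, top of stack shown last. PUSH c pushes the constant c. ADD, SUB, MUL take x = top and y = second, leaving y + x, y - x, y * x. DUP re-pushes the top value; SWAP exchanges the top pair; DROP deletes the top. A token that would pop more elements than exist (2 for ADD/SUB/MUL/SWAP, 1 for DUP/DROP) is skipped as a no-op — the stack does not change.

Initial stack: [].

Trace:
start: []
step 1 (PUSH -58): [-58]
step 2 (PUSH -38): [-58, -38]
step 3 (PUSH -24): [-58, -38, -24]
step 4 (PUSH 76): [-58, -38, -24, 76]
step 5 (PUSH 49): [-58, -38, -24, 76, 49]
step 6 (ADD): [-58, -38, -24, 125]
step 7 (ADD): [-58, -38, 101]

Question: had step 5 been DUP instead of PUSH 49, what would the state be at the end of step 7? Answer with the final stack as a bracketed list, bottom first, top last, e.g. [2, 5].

(re-executing from step 5 with the substitution; state before step 5: [-58, -38, -24, 76])
step 5 (DUP): [-58, -38, -24, 76, 76]
step 6 (ADD): [-58, -38, -24, 152]
step 7 (ADD): [-58, -38, 128]

[-58, -38, 128]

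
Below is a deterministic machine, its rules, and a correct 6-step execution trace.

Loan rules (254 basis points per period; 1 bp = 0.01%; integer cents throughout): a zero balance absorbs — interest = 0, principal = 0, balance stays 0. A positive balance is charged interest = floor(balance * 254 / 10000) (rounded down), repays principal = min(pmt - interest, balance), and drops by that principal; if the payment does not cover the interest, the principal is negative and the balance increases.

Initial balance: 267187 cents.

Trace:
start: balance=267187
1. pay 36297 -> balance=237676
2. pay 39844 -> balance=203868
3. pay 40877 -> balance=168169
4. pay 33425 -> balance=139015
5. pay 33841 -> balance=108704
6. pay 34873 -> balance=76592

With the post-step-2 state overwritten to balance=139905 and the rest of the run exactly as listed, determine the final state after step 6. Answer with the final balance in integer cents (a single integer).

5878

state after step 2 := balance=139905
3. pay 40877 -> balance=102581
4. pay 33425 -> balance=71761
5. pay 33841 -> balance=39742
6. pay 34873 -> balance=5878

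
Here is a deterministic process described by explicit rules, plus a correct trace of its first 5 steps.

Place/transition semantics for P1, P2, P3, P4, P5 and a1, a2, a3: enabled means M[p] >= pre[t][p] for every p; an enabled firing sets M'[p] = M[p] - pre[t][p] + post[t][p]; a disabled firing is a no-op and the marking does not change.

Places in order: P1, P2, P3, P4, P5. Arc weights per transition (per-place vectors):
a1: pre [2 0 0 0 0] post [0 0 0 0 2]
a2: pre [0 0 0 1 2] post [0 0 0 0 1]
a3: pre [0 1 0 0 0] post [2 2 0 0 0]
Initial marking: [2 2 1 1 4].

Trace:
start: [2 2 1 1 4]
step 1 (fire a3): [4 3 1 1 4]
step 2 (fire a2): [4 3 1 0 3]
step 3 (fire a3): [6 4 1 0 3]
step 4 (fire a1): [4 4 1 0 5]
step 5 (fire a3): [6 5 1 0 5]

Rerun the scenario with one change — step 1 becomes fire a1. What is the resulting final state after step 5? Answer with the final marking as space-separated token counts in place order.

(re-executing from step 1 with the substitution; state before step 1: [2 2 1 1 4])
step 1 (fire a1): [0 2 1 1 6]
step 2 (fire a2): [0 2 1 0 5]
step 3 (fire a3): [2 3 1 0 5]
step 4 (fire a1): [0 3 1 0 7]
step 5 (fire a3): [2 4 1 0 7]

2 4 1 0 7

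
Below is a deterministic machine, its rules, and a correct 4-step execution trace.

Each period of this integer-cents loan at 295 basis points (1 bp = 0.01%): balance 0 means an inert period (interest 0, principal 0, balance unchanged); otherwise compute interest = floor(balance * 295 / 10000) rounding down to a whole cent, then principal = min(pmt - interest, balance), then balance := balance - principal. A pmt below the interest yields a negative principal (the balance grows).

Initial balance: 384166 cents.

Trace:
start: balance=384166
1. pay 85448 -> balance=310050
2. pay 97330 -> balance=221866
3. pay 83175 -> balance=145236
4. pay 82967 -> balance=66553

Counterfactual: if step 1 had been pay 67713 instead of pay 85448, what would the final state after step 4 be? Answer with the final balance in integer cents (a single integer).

85903

(re-executing from step 1 with the substitution; state before step 1: balance=384166)
1. pay 67713 -> balance=327785
2. pay 97330 -> balance=240124
3. pay 83175 -> balance=164032
4. pay 82967 -> balance=85903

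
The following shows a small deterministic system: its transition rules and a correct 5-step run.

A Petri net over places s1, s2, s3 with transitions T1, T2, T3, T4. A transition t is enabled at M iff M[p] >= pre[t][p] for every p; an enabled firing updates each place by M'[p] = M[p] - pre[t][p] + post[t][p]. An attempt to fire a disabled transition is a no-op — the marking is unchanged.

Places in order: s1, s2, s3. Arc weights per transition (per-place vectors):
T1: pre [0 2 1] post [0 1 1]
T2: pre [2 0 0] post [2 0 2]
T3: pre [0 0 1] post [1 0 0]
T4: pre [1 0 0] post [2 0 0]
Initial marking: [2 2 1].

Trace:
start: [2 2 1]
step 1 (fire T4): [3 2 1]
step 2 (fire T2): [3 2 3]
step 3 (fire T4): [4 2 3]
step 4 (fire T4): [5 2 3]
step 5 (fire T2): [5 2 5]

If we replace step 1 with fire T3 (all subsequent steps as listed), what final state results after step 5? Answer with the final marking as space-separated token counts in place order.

(re-executing from step 1 with the substitution; state before step 1: [2 2 1])
step 1 (fire T3): [3 2 0]
step 2 (fire T2): [3 2 2]
step 3 (fire T4): [4 2 2]
step 4 (fire T4): [5 2 2]
step 5 (fire T2): [5 2 4]

5 2 4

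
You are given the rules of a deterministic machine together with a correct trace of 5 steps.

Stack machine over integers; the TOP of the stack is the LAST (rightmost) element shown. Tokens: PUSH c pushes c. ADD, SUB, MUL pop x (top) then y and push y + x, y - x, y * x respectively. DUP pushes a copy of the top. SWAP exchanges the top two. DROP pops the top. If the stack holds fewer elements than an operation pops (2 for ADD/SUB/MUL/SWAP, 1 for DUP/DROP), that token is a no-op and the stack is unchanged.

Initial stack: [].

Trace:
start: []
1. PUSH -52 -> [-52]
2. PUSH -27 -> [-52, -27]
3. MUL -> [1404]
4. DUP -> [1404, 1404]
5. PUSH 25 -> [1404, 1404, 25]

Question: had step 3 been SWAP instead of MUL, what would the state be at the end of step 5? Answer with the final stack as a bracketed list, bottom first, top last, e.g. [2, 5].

(re-executing from step 3 with the substitution; state before step 3: [-52, -27])
3. SWAP -> [-27, -52]
4. DUP -> [-27, -52, -52]
5. PUSH 25 -> [-27, -52, -52, 25]

[-27, -52, -52, 25]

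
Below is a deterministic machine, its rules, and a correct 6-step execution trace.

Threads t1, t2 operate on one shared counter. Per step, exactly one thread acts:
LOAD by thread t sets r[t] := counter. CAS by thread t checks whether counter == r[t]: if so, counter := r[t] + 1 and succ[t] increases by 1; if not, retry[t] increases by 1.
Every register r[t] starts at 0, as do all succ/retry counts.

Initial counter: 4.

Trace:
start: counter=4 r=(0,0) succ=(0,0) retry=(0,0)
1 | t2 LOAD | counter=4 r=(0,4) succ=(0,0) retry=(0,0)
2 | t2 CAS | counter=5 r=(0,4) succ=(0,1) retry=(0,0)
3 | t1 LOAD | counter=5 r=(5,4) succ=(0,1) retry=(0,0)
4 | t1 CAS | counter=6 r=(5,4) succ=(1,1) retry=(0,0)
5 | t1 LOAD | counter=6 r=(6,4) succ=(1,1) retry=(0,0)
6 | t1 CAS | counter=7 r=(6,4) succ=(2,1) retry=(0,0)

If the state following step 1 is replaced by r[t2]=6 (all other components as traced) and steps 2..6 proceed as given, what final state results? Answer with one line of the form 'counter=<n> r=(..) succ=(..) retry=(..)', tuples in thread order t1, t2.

state after step 1 := counter=4 r=(0,6) succ=(0,0) retry=(0,0)
2 | t2 CAS | counter=4 r=(0,6) succ=(0,0) retry=(0,1)
3 | t1 LOAD | counter=4 r=(4,6) succ=(0,0) retry=(0,1)
4 | t1 CAS | counter=5 r=(4,6) succ=(1,0) retry=(0,1)
5 | t1 LOAD | counter=5 r=(5,6) succ=(1,0) retry=(0,1)
6 | t1 CAS | counter=6 r=(5,6) succ=(2,0) retry=(0,1)

counter=6 r=(5,6) succ=(2,0) retry=(0,1)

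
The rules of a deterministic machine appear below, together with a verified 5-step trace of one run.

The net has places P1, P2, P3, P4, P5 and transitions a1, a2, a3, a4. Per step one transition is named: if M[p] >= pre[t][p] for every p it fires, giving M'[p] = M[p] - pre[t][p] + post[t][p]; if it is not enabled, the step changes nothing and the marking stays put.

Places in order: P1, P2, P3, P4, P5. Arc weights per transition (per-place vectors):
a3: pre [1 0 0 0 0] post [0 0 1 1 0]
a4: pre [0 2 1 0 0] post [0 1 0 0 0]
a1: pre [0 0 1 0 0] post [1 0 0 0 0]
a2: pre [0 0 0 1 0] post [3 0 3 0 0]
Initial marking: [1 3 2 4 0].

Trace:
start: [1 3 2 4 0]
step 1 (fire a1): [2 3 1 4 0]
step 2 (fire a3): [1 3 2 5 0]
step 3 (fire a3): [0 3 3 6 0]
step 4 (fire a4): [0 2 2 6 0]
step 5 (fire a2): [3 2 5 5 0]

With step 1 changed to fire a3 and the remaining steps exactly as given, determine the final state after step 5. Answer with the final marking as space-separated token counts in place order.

3 2 5 4 0

(re-executing from step 1 with the substitution; state before step 1: [1 3 2 4 0])
step 1 (fire a3): [0 3 3 5 0]
step 2 (fire a3): [0 3 3 5 0]
step 3 (fire a3): [0 3 3 5 0]
step 4 (fire a4): [0 2 2 5 0]
step 5 (fire a2): [3 2 5 4 0]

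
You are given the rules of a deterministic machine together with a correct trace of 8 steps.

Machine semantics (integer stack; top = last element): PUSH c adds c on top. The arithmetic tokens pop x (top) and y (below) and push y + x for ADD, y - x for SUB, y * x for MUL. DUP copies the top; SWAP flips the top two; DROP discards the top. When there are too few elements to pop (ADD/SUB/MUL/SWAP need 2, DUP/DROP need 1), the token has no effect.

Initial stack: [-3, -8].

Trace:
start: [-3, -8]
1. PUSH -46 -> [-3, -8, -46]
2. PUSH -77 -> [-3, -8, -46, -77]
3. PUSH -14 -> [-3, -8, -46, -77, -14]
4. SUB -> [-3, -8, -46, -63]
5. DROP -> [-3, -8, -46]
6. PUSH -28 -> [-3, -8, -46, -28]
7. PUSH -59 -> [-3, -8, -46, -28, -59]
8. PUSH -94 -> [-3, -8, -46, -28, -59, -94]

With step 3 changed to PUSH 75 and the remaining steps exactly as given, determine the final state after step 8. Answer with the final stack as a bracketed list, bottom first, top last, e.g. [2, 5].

[-3, -8, -46, -28, -59, -94]

(re-executing from step 3 with the substitution; state before step 3: [-3, -8, -46, -77])
3. PUSH 75 -> [-3, -8, -46, -77, 75]
4. SUB -> [-3, -8, -46, -152]
5. DROP -> [-3, -8, -46]
6. PUSH -28 -> [-3, -8, -46, -28]
7. PUSH -59 -> [-3, -8, -46, -28, -59]
8. PUSH -94 -> [-3, -8, -46, -28, -59, -94]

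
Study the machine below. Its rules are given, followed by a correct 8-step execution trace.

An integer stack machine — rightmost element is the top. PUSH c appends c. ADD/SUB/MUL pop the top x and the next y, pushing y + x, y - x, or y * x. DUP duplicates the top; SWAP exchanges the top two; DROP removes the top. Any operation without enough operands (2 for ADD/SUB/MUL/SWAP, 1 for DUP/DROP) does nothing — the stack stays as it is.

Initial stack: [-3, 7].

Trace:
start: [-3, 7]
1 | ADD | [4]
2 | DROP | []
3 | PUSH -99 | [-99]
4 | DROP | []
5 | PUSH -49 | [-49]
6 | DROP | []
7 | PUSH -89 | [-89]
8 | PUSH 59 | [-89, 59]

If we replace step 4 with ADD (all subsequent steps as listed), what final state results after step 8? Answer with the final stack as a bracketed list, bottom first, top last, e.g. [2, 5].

[-99, -89, 59]

(re-executing from step 4 with the substitution; state before step 4: [-99])
4 | ADD | [-99]
5 | PUSH -49 | [-99, -49]
6 | DROP | [-99]
7 | PUSH -89 | [-99, -89]
8 | PUSH 59 | [-99, -89, 59]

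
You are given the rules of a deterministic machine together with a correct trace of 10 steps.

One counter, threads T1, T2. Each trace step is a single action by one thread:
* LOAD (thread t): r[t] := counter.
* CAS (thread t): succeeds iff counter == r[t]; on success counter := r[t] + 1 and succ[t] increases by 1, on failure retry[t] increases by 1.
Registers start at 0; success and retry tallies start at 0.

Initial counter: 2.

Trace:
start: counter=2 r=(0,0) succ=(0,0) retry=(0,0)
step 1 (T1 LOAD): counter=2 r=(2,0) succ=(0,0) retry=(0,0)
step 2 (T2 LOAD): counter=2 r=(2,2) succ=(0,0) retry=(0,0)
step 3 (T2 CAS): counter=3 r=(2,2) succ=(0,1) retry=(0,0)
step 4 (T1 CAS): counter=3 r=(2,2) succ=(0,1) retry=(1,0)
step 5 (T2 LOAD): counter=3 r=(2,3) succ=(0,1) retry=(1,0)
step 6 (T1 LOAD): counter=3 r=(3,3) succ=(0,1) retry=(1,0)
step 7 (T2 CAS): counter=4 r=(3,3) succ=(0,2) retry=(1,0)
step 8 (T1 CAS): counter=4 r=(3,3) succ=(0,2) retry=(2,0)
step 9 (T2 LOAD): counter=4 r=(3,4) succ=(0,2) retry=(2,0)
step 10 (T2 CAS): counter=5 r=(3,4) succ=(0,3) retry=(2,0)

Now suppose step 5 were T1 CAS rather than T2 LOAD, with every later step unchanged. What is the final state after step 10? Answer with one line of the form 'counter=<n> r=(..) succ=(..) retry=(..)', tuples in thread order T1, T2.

(re-executing from step 5 with the substitution; state before step 5: counter=3 r=(2,2) succ=(0,1) retry=(1,0))
step 5 (T1 CAS): counter=3 r=(2,2) succ=(0,1) retry=(2,0)
step 6 (T1 LOAD): counter=3 r=(3,2) succ=(0,1) retry=(2,0)
step 7 (T2 CAS): counter=3 r=(3,2) succ=(0,1) retry=(2,1)
step 8 (T1 CAS): counter=4 r=(3,2) succ=(1,1) retry=(2,1)
step 9 (T2 LOAD): counter=4 r=(3,4) succ=(1,1) retry=(2,1)
step 10 (T2 CAS): counter=5 r=(3,4) succ=(1,2) retry=(2,1)

counter=5 r=(3,4) succ=(1,2) retry=(2,1)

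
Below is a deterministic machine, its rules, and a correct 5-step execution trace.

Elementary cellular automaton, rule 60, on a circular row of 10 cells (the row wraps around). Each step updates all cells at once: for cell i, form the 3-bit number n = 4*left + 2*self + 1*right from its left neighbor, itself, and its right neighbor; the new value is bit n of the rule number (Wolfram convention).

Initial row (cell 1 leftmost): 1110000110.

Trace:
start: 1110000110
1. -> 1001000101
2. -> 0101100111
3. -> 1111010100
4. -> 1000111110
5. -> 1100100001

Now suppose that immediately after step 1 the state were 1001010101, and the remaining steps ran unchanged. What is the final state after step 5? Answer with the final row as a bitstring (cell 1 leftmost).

1100110000

state after step 1 := 1001010101
2. -> 0101111111
3. -> 1111000000
4. -> 1000100000
5. -> 1100110000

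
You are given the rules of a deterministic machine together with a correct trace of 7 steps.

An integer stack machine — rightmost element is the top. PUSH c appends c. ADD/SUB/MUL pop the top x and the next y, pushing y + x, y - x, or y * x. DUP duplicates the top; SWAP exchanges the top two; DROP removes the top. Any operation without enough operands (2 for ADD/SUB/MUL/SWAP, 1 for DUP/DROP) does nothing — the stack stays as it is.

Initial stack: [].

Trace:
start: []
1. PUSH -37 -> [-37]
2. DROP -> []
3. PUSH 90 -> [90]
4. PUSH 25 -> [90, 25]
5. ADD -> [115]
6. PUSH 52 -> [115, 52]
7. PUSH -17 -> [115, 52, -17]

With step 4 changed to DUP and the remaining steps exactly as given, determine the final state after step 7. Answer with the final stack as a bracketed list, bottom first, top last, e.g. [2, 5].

[180, 52, -17]

(re-executing from step 4 with the substitution; state before step 4: [90])
4. DUP -> [90, 90]
5. ADD -> [180]
6. PUSH 52 -> [180, 52]
7. PUSH -17 -> [180, 52, -17]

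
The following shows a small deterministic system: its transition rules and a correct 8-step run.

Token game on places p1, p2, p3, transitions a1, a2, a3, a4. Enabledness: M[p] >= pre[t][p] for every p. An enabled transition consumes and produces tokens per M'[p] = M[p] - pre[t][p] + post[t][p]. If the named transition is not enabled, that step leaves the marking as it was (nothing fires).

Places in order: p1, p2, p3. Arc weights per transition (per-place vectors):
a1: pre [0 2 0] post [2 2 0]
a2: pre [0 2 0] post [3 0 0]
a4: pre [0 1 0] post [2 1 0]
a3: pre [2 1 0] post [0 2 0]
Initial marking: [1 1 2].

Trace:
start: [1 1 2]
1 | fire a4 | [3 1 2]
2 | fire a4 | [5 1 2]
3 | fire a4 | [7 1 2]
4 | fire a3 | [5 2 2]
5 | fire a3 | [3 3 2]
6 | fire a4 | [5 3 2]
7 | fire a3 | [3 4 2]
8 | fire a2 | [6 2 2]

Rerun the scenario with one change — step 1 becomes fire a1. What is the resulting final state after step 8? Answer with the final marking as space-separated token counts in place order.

(re-executing from step 1 with the substitution; state before step 1: [1 1 2])
1 | fire a1 | [1 1 2]
2 | fire a4 | [3 1 2]
3 | fire a4 | [5 1 2]
4 | fire a3 | [3 2 2]
5 | fire a3 | [1 3 2]
6 | fire a4 | [3 3 2]
7 | fire a3 | [1 4 2]
8 | fire a2 | [4 2 2]

4 2 2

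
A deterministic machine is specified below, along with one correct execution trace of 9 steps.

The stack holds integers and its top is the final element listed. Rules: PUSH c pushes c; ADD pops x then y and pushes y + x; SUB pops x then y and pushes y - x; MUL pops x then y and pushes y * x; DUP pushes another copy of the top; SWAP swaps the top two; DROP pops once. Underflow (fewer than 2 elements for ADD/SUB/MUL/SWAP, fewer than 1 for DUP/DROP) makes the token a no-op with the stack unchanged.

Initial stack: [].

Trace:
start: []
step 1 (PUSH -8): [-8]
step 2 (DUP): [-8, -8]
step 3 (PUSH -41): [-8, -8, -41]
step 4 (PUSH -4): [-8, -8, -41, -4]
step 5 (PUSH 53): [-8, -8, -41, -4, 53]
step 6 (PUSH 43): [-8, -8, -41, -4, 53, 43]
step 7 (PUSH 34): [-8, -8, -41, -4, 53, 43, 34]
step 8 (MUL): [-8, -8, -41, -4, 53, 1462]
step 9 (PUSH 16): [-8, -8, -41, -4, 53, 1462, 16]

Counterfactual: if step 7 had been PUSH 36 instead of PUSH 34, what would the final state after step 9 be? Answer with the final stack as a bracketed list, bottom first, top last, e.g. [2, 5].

(re-executing from step 7 with the substitution; state before step 7: [-8, -8, -41, -4, 53, 43])
step 7 (PUSH 36): [-8, -8, -41, -4, 53, 43, 36]
step 8 (MUL): [-8, -8, -41, -4, 53, 1548]
step 9 (PUSH 16): [-8, -8, -41, -4, 53, 1548, 16]

[-8, -8, -41, -4, 53, 1548, 16]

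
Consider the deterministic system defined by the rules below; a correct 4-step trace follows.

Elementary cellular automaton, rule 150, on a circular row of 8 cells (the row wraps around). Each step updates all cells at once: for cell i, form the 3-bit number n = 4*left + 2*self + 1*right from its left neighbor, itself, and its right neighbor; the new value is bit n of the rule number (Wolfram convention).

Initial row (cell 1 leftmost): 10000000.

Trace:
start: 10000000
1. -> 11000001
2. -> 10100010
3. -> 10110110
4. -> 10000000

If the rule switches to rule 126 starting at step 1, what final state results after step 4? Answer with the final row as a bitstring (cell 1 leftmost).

(re-executing steps 1..4 under rule 126; state before step 1: 10000000)
1. -> 11000001
2. -> 01100011
3. -> 11110111
4. -> 00011100

00011100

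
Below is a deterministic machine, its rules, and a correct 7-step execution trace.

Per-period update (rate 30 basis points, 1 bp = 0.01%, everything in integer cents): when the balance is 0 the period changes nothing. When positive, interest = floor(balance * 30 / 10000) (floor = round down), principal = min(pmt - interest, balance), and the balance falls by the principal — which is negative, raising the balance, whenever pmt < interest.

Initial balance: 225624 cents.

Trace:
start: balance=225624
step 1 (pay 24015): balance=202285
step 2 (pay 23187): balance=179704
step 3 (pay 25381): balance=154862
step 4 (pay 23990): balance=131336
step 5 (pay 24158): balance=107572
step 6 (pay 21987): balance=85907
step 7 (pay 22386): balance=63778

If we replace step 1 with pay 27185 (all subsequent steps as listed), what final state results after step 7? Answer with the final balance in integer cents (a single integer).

60552

(re-executing from step 1 with the substitution; state before step 1: balance=225624)
step 1 (pay 27185): balance=199115
step 2 (pay 23187): balance=176525
step 3 (pay 25381): balance=151673
step 4 (pay 23990): balance=128138
step 5 (pay 24158): balance=104364
step 6 (pay 21987): balance=82690
step 7 (pay 22386): balance=60552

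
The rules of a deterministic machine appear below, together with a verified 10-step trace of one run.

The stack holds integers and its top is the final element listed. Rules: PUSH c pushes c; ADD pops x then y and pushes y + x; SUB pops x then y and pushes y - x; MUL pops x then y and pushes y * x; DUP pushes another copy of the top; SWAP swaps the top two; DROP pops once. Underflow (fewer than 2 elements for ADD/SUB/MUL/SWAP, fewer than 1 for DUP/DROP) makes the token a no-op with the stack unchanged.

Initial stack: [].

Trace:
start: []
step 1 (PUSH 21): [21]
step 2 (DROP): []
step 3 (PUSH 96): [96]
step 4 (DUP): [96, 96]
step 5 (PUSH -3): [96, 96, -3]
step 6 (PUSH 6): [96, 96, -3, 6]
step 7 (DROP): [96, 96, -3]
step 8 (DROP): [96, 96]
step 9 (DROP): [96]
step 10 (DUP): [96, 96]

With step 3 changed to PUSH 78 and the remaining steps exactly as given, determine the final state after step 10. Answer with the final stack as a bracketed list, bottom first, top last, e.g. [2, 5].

[78, 78]

(re-executing from step 3 with the substitution; state before step 3: [])
step 3 (PUSH 78): [78]
step 4 (DUP): [78, 78]
step 5 (PUSH -3): [78, 78, -3]
step 6 (PUSH 6): [78, 78, -3, 6]
step 7 (DROP): [78, 78, -3]
step 8 (DROP): [78, 78]
step 9 (DROP): [78]
step 10 (DUP): [78, 78]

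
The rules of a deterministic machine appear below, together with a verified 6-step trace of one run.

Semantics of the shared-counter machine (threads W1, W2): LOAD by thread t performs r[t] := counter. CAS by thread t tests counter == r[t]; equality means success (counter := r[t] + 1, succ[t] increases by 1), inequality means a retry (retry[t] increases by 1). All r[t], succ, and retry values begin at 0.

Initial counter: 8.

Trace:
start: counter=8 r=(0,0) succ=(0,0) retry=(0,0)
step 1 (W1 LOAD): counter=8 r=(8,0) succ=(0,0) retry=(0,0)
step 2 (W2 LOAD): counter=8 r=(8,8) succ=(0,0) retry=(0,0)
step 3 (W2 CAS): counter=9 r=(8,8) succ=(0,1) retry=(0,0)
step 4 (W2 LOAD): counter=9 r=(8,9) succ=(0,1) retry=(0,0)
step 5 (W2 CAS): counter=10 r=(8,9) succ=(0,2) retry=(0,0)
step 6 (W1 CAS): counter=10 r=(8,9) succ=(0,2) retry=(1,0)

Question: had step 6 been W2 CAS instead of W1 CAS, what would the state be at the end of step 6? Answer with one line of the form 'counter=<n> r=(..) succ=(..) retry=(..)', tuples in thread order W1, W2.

(re-executing from step 6 with the substitution; state before step 6: counter=10 r=(8,9) succ=(0,2) retry=(0,0))
step 6 (W2 CAS): counter=10 r=(8,9) succ=(0,2) retry=(0,1)

counter=10 r=(8,9) succ=(0,2) retry=(0,1)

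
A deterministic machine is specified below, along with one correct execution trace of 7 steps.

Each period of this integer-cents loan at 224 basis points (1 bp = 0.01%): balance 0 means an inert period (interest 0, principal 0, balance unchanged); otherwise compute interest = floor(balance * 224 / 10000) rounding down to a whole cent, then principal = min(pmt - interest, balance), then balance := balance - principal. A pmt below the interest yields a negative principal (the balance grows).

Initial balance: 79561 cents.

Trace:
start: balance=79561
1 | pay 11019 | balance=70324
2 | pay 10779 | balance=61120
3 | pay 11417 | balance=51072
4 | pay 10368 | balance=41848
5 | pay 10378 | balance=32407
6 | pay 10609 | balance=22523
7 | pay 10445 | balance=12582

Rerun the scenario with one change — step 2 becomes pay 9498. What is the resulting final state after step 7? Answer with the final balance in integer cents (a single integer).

(re-executing from step 2 with the substitution; state before step 2: balance=70324)
2 | pay 9498 | balance=62401
3 | pay 11417 | balance=52381
4 | pay 10368 | balance=43186
5 | pay 10378 | balance=33775
6 | pay 10609 | balance=23922
7 | pay 10445 | balance=14012

14012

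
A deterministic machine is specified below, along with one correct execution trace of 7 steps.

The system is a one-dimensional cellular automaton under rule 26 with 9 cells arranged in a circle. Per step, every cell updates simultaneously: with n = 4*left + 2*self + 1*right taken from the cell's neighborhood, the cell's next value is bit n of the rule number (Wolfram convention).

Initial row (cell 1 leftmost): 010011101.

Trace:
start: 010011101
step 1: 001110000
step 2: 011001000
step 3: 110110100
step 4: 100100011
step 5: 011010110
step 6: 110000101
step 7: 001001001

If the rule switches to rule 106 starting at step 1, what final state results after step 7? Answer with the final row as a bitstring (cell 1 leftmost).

(re-executing steps 1..7 under rule 106; state before step 1: 010011101)
step 1: 100110110
step 2: 001111111
step 3: 011000001
step 4: 111000010
step 5: 101000101
step 6: 110001011
step 7: 010010110

010010110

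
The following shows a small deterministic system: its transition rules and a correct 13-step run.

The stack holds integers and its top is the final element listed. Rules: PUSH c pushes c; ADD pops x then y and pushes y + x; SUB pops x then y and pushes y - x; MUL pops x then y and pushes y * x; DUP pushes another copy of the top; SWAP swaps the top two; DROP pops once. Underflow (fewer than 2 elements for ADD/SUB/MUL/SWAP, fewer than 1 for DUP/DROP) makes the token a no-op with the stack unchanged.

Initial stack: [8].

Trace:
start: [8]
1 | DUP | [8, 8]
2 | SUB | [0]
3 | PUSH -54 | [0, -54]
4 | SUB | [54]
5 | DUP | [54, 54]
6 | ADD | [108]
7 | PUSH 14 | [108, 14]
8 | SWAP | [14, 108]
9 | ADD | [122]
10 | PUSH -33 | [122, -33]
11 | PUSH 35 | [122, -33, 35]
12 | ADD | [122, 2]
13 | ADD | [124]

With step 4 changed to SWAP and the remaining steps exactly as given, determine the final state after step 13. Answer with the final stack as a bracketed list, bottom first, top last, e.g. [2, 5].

(re-executing from step 4 with the substitution; state before step 4: [0, -54])
4 | SWAP | [-54, 0]
5 | DUP | [-54, 0, 0]
6 | ADD | [-54, 0]
7 | PUSH 14 | [-54, 0, 14]
8 | SWAP | [-54, 14, 0]
9 | ADD | [-54, 14]
10 | PUSH -33 | [-54, 14, -33]
11 | PUSH 35 | [-54, 14, -33, 35]
12 | ADD | [-54, 14, 2]
13 | ADD | [-54, 16]

[-54, 16]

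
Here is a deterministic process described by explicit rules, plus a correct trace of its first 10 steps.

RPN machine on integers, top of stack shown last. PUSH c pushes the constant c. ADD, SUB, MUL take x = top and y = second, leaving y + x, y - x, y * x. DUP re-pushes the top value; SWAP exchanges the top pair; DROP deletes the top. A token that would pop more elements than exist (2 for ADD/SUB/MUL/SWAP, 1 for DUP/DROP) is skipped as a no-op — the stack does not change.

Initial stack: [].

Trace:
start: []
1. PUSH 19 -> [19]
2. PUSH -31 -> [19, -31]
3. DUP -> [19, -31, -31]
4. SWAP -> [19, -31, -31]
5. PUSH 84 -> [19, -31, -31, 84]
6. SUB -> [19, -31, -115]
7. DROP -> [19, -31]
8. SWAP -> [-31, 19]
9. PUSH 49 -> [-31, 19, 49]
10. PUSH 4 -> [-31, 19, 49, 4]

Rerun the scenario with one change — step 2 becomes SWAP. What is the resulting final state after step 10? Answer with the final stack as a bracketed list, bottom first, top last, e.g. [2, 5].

(re-executing from step 2 with the substitution; state before step 2: [19])
2. SWAP -> [19]
3. DUP -> [19, 19]
4. SWAP -> [19, 19]
5. PUSH 84 -> [19, 19, 84]
6. SUB -> [19, -65]
7. DROP -> [19]
8. SWAP -> [19]
9. PUSH 49 -> [19, 49]
10. PUSH 4 -> [19, 49, 4]

[19, 49, 4]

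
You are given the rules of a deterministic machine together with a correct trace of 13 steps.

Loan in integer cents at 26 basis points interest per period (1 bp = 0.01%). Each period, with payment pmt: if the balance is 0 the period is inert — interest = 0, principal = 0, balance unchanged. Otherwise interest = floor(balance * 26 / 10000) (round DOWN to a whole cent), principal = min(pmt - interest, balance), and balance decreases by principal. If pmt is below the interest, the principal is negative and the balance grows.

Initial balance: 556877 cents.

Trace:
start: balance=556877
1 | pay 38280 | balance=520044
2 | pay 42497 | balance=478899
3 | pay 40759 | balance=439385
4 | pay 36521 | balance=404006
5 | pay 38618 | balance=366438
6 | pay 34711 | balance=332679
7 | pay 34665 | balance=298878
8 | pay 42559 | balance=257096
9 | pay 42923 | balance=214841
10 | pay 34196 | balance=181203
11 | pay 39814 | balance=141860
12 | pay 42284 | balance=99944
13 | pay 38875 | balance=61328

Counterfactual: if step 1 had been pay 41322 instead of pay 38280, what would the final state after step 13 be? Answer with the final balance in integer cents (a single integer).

58190

(re-executing from step 1 with the substitution; state before step 1: balance=556877)
1 | pay 41322 | balance=517002
2 | pay 42497 | balance=475849
3 | pay 40759 | balance=436327
4 | pay 36521 | balance=400940
5 | pay 38618 | balance=363364
6 | pay 34711 | balance=329597
7 | pay 34665 | balance=295788
8 | pay 42559 | balance=253998
9 | pay 42923 | balance=211735
10 | pay 34196 | balance=178089
11 | pay 39814 | balance=138738
12 | pay 42284 | balance=96814
13 | pay 38875 | balance=58190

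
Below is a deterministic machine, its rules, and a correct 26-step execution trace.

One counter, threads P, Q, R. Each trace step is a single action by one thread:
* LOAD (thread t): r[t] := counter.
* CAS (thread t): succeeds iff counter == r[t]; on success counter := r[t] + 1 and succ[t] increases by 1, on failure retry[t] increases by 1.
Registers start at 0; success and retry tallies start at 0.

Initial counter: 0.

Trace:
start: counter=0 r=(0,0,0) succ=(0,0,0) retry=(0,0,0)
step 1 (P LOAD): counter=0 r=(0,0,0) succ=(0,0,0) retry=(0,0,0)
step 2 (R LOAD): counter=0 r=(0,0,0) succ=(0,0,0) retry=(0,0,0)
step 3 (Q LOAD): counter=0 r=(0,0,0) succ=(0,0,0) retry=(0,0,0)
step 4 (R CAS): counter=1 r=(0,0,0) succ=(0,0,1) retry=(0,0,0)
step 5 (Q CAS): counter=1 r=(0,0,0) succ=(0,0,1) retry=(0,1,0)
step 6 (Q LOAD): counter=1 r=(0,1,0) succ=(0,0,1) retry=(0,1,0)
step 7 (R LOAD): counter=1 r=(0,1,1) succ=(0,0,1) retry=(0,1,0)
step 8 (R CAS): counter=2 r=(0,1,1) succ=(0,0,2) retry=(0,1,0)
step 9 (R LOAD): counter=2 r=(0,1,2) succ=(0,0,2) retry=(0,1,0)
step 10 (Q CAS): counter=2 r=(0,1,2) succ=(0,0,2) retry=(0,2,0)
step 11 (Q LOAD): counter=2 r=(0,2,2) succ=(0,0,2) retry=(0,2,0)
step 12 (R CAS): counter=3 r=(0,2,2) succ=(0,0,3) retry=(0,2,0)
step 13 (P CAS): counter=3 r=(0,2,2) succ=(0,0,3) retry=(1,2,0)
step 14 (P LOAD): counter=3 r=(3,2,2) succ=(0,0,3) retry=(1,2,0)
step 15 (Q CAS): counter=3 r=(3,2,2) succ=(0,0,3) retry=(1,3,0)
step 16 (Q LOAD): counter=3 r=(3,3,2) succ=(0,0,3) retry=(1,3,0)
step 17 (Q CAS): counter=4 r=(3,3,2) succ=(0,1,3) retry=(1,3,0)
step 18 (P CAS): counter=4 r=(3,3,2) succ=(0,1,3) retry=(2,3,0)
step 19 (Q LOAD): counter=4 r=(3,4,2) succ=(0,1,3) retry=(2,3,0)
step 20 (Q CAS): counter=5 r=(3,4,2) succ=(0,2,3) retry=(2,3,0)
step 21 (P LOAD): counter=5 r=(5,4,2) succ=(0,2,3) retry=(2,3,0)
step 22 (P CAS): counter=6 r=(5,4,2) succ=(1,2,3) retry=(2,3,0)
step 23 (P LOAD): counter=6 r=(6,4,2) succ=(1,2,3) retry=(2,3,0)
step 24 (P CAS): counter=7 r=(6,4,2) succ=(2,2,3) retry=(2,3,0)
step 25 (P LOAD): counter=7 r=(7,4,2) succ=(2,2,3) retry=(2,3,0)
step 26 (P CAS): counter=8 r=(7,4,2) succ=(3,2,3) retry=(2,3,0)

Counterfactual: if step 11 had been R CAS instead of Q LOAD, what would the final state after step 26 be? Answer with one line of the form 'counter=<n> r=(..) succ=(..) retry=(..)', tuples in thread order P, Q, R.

(re-executing from step 11 with the substitution; state before step 11: counter=2 r=(0,1,2) succ=(0,0,2) retry=(0,2,0))
step 11 (R CAS): counter=3 r=(0,1,2) succ=(0,0,3) retry=(0,2,0)
step 12 (R CAS): counter=3 r=(0,1,2) succ=(0,0,3) retry=(0,2,1)
step 13 (P CAS): counter=3 r=(0,1,2) succ=(0,0,3) retry=(1,2,1)
step 14 (P LOAD): counter=3 r=(3,1,2) succ=(0,0,3) retry=(1,2,1)
step 15 (Q CAS): counter=3 r=(3,1,2) succ=(0,0,3) retry=(1,3,1)
step 16 (Q LOAD): counter=3 r=(3,3,2) succ=(0,0,3) retry=(1,3,1)
step 17 (Q CAS): counter=4 r=(3,3,2) succ=(0,1,3) retry=(1,3,1)
step 18 (P CAS): counter=4 r=(3,3,2) succ=(0,1,3) retry=(2,3,1)
step 19 (Q LOAD): counter=4 r=(3,4,2) succ=(0,1,3) retry=(2,3,1)
step 20 (Q CAS): counter=5 r=(3,4,2) succ=(0,2,3) retry=(2,3,1)
step 21 (P LOAD): counter=5 r=(5,4,2) succ=(0,2,3) retry=(2,3,1)
step 22 (P CAS): counter=6 r=(5,4,2) succ=(1,2,3) retry=(2,3,1)
step 23 (P LOAD): counter=6 r=(6,4,2) succ=(1,2,3) retry=(2,3,1)
step 24 (P CAS): counter=7 r=(6,4,2) succ=(2,2,3) retry=(2,3,1)
step 25 (P LOAD): counter=7 r=(7,4,2) succ=(2,2,3) retry=(2,3,1)
step 26 (P CAS): counter=8 r=(7,4,2) succ=(3,2,3) retry=(2,3,1)

counter=8 r=(7,4,2) succ=(3,2,3) retry=(2,3,1)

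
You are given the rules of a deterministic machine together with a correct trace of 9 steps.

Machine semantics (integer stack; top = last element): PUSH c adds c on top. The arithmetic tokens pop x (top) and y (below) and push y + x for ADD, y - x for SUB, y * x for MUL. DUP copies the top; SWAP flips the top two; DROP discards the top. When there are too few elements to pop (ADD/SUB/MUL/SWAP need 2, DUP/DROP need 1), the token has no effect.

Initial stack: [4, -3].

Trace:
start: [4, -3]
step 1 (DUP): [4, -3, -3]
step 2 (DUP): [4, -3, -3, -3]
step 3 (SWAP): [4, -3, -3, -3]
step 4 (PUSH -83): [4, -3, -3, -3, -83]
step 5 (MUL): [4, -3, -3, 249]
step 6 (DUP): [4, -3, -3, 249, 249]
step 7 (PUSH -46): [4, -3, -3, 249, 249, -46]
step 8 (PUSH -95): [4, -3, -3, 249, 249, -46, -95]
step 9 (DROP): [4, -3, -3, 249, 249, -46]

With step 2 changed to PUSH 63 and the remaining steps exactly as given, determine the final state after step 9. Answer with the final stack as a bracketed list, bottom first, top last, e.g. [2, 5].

(re-executing from step 2 with the substitution; state before step 2: [4, -3, -3])
step 2 (PUSH 63): [4, -3, -3, 63]
step 3 (SWAP): [4, -3, 63, -3]
step 4 (PUSH -83): [4, -3, 63, -3, -83]
step 5 (MUL): [4, -3, 63, 249]
step 6 (DUP): [4, -3, 63, 249, 249]
step 7 (PUSH -46): [4, -3, 63, 249, 249, -46]
step 8 (PUSH -95): [4, -3, 63, 249, 249, -46, -95]
step 9 (DROP): [4, -3, 63, 249, 249, -46]

[4, -3, 63, 249, 249, -46]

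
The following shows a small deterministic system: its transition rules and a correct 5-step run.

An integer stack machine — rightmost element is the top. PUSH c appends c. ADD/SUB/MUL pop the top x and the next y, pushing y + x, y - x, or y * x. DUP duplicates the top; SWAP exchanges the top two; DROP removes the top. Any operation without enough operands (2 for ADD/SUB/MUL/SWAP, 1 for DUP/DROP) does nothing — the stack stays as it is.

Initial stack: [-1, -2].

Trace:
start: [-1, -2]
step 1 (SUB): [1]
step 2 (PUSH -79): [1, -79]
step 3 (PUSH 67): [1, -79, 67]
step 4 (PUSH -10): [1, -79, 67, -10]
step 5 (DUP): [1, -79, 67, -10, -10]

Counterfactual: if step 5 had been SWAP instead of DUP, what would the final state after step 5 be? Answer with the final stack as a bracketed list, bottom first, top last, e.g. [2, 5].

[1, -79, -10, 67]

(re-executing from step 5 with the substitution; state before step 5: [1, -79, 67, -10])
step 5 (SWAP): [1, -79, -10, 67]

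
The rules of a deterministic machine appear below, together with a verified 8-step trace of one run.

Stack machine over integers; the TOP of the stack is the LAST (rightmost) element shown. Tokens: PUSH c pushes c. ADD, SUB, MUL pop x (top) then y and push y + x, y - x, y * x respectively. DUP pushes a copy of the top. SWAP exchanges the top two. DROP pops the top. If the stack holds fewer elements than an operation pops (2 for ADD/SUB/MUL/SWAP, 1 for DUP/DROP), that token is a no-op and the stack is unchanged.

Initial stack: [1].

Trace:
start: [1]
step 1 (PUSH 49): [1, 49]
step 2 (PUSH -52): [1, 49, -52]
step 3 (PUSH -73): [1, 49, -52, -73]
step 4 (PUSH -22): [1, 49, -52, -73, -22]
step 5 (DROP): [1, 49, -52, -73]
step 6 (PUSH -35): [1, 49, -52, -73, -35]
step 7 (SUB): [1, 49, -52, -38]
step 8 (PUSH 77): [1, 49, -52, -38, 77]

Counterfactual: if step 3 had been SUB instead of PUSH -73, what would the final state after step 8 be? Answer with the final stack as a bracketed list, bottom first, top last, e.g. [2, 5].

[1, 136, 77]

(re-executing from step 3 with the substitution; state before step 3: [1, 49, -52])
step 3 (SUB): [1, 101]
step 4 (PUSH -22): [1, 101, -22]
step 5 (DROP): [1, 101]
step 6 (PUSH -35): [1, 101, -35]
step 7 (SUB): [1, 136]
step 8 (PUSH 77): [1, 136, 77]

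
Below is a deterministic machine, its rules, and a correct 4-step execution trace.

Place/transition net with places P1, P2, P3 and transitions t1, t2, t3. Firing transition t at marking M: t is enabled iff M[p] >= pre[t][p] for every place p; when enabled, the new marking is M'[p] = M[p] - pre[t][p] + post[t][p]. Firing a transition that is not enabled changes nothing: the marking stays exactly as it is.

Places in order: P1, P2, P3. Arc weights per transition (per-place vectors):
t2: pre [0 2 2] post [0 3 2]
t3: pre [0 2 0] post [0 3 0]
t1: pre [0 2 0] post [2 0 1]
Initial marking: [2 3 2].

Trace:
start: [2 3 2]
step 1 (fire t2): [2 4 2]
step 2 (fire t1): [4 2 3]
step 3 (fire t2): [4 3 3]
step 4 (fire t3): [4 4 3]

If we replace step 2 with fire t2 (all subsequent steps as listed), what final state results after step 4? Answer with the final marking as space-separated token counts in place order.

2 7 2

(re-executing from step 2 with the substitution; state before step 2: [2 4 2])
step 2 (fire t2): [2 5 2]
step 3 (fire t2): [2 6 2]
step 4 (fire t3): [2 7 2]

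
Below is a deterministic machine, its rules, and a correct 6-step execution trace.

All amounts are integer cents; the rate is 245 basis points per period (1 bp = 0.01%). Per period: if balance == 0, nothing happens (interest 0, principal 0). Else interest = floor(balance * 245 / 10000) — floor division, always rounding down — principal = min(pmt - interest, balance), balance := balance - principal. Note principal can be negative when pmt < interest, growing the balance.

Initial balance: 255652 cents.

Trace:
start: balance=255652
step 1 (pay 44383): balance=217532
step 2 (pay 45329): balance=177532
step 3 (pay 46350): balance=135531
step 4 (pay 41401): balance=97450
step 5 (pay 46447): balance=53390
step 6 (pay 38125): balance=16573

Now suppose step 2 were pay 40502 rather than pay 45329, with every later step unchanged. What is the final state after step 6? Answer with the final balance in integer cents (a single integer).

21890

(re-executing from step 2 with the substitution; state before step 2: balance=217532)
step 2 (pay 40502): balance=182359
step 3 (pay 46350): balance=140476
step 4 (pay 41401): balance=102516
step 5 (pay 46447): balance=58580
step 6 (pay 38125): balance=21890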